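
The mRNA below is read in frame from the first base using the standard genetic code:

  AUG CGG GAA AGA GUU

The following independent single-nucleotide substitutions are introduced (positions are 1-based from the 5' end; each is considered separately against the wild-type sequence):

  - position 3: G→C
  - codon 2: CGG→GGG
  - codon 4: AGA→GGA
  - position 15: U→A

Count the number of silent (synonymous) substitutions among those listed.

Codon 1: AUG (Met) → AUC (Ile) — missense.
Codon 2: CGG (Arg) → GGG (Gly) — missense.
Codon 4: AGA (Arg) → GGA (Gly) — missense.
Codon 5: GUU (Val) → GUA (Val) — synonymous.
Synonymous: 1 of 4.

1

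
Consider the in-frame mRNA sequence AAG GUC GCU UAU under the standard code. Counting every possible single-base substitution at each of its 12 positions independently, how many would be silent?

Codon 1 (AAG, Lys): 1 synonymous substitution.
Codon 2 (GUC, Val): 3 synonymous substitutions.
Codon 3 (GCU, Ala): 3 synonymous substitutions.
Codon 4 (UAU, Tyr): 1 synonymous substitution.
Total: 1 + 3 + 3 + 1 = 8.

8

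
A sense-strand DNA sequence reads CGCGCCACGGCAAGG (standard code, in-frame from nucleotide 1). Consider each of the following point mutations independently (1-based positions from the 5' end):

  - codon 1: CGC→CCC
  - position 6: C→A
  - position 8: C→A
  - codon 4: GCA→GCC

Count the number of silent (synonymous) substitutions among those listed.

Codon 1: CGC (Arg) → CCC (Pro) — missense.
Codon 2: GCC (Ala) → GCA (Ala) — synonymous.
Codon 3: ACG (Thr) → AAG (Lys) — missense.
Codon 4: GCA (Ala) → GCC (Ala) — synonymous.
Synonymous: 2 of 4.

2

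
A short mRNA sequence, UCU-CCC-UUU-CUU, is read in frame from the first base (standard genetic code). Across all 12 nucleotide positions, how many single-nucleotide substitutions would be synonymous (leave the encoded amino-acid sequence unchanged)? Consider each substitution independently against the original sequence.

Codon 1 (UCU, Ser): 3 synonymous substitutions.
Codon 2 (CCC, Pro): 3 synonymous substitutions.
Codon 3 (UUU, Phe): 1 synonymous substitution.
Codon 4 (CUU, Leu): 3 synonymous substitutions.
Total: 3 + 3 + 1 + 3 = 10.

10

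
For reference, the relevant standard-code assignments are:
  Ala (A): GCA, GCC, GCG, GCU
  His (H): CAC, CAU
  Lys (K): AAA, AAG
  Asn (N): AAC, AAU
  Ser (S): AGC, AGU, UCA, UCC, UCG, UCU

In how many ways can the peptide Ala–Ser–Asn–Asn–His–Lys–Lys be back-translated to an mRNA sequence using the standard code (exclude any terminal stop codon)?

Ala: 4 codons.
Ser: 6 codons.
Asn: 2 codons.
Asn: 2 codons.
His: 2 codons.
Lys: 2 codons.
Lys: 2 codons.
4 × 6 × 2 × 2 × 2 × 2 × 2 = 768.

768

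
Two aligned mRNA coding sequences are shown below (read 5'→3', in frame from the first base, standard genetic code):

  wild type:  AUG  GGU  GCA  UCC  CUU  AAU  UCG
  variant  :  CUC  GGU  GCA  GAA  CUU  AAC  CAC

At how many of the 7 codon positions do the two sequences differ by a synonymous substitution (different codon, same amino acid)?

Codon 1: AUG Met / CUC Leu — nonsynonymous.
Codon 2: GGU Gly / GGU Gly — identical.
Codon 3: GCA Ala / GCA Ala — identical.
Codon 4: UCC Ser / GAA Glu — nonsynonymous.
Codon 5: CUU Leu / CUU Leu — identical.
Codon 6: AAU Asn / AAC Asn — synonymous.
Codon 7: UCG Ser / CAC His — nonsynonymous.
Synonymous differences: 1.

1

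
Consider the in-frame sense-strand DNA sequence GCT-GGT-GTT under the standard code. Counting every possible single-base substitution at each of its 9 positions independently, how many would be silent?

9

Codon 1 (GCT, Ala): 3 synonymous substitutions.
Codon 2 (GGT, Gly): 3 synonymous substitutions.
Codon 3 (GTT, Val): 3 synonymous substitutions.
Total: 3 + 3 + 3 = 9.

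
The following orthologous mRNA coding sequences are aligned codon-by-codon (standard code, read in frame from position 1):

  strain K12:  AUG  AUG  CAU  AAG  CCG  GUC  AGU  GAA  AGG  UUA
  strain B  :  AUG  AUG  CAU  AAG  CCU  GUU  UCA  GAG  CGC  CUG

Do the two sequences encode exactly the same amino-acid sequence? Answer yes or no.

Codon 1: AUG Met / AUG Met — identical.
Codon 2: AUG Met / AUG Met — identical.
Codon 3: CAU His / CAU His — identical.
Codon 4: AAG Lys / AAG Lys — identical.
Codon 5: CCG Pro / CCU Pro — synonymous.
Codon 6: GUC Val / GUU Val — synonymous.
Codon 7: AGU Ser / UCA Ser — synonymous.
Codon 8: GAA Glu / GAG Glu — synonymous.
Codon 9: AGG Arg / CGC Arg — synonymous.
Codon 10: UUA Leu / CUG Leu — synonymous.
Nonsynonymous differences: 0 → same protein.

yes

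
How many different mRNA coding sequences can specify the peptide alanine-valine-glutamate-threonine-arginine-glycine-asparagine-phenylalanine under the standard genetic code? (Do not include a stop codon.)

Ala: 4 codons.
Val: 4 codons.
Glu: 2 codons.
Thr: 4 codons.
Arg: 6 codons.
Gly: 4 codons.
Asn: 2 codons.
Phe: 2 codons.
4 × 4 × 2 × 4 × 6 × 4 × 2 × 2 = 12288.

12288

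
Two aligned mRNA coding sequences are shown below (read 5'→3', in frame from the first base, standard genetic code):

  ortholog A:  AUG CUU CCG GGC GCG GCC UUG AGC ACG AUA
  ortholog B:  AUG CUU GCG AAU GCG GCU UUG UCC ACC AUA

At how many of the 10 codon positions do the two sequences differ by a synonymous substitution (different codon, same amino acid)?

Codon 1: AUG Met / AUG Met — identical.
Codon 2: CUU Leu / CUU Leu — identical.
Codon 3: CCG Pro / GCG Ala — nonsynonymous.
Codon 4: GGC Gly / AAU Asn — nonsynonymous.
Codon 5: GCG Ala / GCG Ala — identical.
Codon 6: GCC Ala / GCU Ala — synonymous.
Codon 7: UUG Leu / UUG Leu — identical.
Codon 8: AGC Ser / UCC Ser — synonymous.
Codon 9: ACG Thr / ACC Thr — synonymous.
Codon 10: AUA Ile / AUA Ile — identical.
Synonymous differences: 3.

3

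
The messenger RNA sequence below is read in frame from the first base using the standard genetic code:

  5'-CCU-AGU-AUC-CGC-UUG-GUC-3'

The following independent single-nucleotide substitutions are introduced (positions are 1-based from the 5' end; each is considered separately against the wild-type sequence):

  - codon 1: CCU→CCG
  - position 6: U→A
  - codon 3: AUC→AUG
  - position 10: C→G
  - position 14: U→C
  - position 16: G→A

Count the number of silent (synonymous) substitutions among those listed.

1

Codon 1: CCU (Pro) → CCG (Pro) — synonymous.
Codon 2: AGU (Ser) → AGA (Arg) — missense.
Codon 3: AUC (Ile) → AUG (Met) — missense.
Codon 4: CGC (Arg) → GGC (Gly) — missense.
Codon 5: UUG (Leu) → UCG (Ser) — missense.
Codon 6: GUC (Val) → AUC (Ile) — missense.
Synonymous: 1 of 6.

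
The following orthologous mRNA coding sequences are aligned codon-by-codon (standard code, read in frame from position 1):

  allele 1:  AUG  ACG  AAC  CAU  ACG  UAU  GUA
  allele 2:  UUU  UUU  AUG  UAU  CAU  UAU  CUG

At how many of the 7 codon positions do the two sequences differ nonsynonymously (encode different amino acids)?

Codon 1: AUG Met / UUU Phe — nonsynonymous.
Codon 2: ACG Thr / UUU Phe — nonsynonymous.
Codon 3: AAC Asn / AUG Met — nonsynonymous.
Codon 4: CAU His / UAU Tyr — nonsynonymous.
Codon 5: ACG Thr / CAU His — nonsynonymous.
Codon 6: UAU Tyr / UAU Tyr — identical.
Codon 7: GUA Val / CUG Leu — nonsynonymous.
Nonsynonymous differences: 6.

6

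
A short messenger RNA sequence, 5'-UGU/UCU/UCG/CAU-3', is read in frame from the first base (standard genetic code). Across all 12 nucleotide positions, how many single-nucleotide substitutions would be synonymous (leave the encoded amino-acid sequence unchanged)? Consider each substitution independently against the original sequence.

8

Codon 1 (UGU, Cys): 1 synonymous substitution.
Codon 2 (UCU, Ser): 3 synonymous substitutions.
Codon 3 (UCG, Ser): 3 synonymous substitutions.
Codon 4 (CAU, His): 1 synonymous substitution.
Total: 1 + 3 + 3 + 1 = 8.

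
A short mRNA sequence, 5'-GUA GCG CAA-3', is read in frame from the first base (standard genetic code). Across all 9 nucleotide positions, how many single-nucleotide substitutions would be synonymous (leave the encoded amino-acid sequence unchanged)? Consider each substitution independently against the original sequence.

7

Codon 1 (GUA, Val): 3 synonymous substitutions.
Codon 2 (GCG, Ala): 3 synonymous substitutions.
Codon 3 (CAA, Gln): 1 synonymous substitution.
Total: 3 + 3 + 1 = 7.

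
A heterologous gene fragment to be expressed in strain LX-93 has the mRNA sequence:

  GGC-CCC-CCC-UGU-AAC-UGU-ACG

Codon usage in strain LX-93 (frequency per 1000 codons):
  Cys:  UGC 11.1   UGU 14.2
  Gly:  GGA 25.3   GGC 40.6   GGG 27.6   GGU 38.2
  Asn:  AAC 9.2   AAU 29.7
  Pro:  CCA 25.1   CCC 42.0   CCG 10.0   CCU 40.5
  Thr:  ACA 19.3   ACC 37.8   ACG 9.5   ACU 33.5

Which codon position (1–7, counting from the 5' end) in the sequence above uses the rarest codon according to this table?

Codon 1 GGC (Gly): 40.6 per 1000.
Codon 2 CCC (Pro): 42.0 per 1000.
Codon 3 CCC (Pro): 42.0 per 1000.
Codon 4 UGU (Cys): 14.2 per 1000.
Codon 5 AAC (Asn): 9.2 per 1000.
Codon 6 UGU (Cys): 14.2 per 1000.
Codon 7 ACG (Thr): 9.5 per 1000.
Lowest frequency is 9.2 at codon 5.

5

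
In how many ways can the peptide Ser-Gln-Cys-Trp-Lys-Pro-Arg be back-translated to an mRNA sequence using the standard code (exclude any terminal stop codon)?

Ser: 6 codons.
Gln: 2 codons.
Cys: 2 codons.
Trp: 1 codon.
Lys: 2 codons.
Pro: 4 codons.
Arg: 6 codons.
6 × 2 × 2 × 1 × 2 × 4 × 6 = 1152.

1152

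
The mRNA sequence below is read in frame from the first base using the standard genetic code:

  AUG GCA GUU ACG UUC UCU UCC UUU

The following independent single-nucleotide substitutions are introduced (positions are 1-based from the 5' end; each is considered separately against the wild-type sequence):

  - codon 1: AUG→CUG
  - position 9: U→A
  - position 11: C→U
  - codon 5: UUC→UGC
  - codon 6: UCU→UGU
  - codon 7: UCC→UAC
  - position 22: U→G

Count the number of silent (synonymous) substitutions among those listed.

Codon 1: AUG (Met) → CUG (Leu) — missense.
Codon 3: GUU (Val) → GUA (Val) — synonymous.
Codon 4: ACG (Thr) → AUG (Met) — missense.
Codon 5: UUC (Phe) → UGC (Cys) — missense.
Codon 6: UCU (Ser) → UGU (Cys) — missense.
Codon 7: UCC (Ser) → UAC (Tyr) — missense.
Codon 8: UUU (Phe) → GUU (Val) — missense.
Synonymous: 1 of 7.

1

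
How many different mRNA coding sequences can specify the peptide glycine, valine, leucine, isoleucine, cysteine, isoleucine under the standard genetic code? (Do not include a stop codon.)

1728

Gly: 4 codons.
Val: 4 codons.
Leu: 6 codons.
Ile: 3 codons.
Cys: 2 codons.
Ile: 3 codons.
4 × 4 × 6 × 3 × 2 × 3 = 1728.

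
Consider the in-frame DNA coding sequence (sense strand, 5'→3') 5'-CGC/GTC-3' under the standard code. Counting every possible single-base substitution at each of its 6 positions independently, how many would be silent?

6

Codon 1 (CGC, Arg): 3 synonymous substitutions.
Codon 2 (GTC, Val): 3 synonymous substitutions.
Total: 3 + 3 = 6.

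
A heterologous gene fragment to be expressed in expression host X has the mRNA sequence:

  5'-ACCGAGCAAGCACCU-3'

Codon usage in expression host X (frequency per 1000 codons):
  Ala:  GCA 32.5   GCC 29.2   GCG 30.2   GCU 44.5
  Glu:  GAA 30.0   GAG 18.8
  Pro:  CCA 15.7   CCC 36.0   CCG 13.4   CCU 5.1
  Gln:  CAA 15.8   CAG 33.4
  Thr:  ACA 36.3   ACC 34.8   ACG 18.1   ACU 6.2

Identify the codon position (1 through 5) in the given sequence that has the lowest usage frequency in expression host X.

Codon 1 ACC (Thr): 34.8 per 1000.
Codon 2 GAG (Glu): 18.8 per 1000.
Codon 3 CAA (Gln): 15.8 per 1000.
Codon 4 GCA (Ala): 32.5 per 1000.
Codon 5 CCU (Pro): 5.1 per 1000.
Lowest frequency is 5.1 at codon 5.

5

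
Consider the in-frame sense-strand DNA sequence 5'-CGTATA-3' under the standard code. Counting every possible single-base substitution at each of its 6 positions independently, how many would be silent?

Codon 1 (CGT, Arg): 3 synonymous substitutions.
Codon 2 (ATA, Ile): 2 synonymous substitutions.
Total: 3 + 2 = 5.

5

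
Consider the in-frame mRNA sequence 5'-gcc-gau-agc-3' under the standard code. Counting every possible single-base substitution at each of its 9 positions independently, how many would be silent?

Codon 1 (GCC, Ala): 3 synonymous substitutions.
Codon 2 (GAU, Asp): 1 synonymous substitution.
Codon 3 (AGC, Ser): 1 synonymous substitution.
Total: 3 + 1 + 1 = 5.

5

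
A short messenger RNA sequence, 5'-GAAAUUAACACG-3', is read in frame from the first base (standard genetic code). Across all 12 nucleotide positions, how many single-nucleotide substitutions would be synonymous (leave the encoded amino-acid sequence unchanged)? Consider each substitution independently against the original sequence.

Codon 1 (GAA, Glu): 1 synonymous substitution.
Codon 2 (AUU, Ile): 2 synonymous substitutions.
Codon 3 (AAC, Asn): 1 synonymous substitution.
Codon 4 (ACG, Thr): 3 synonymous substitutions.
Total: 1 + 2 + 1 + 3 = 7.

7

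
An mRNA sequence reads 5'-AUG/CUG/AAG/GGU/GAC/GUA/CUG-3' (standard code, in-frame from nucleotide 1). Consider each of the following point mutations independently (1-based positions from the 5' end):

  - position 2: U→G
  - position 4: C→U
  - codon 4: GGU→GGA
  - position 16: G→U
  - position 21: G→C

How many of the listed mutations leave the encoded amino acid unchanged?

Codon 1: AUG (Met) → AGG (Arg) — missense.
Codon 2: CUG (Leu) → UUG (Leu) — synonymous.
Codon 4: GGU (Gly) → GGA (Gly) — synonymous.
Codon 6: GUA (Val) → UUA (Leu) — missense.
Codon 7: CUG (Leu) → CUC (Leu) — synonymous.
Synonymous: 3 of 5.

3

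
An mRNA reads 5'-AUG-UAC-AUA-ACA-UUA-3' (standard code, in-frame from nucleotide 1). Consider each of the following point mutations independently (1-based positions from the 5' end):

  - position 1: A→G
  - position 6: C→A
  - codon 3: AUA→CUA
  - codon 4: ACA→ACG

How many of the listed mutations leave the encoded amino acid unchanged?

1

Codon 1: AUG (Met) → GUG (Val) — missense.
Codon 2: UAC (Tyr) → UAA (Stop) — nonsense.
Codon 3: AUA (Ile) → CUA (Leu) — missense.
Codon 4: ACA (Thr) → ACG (Thr) — synonymous.
Synonymous: 1 of 4.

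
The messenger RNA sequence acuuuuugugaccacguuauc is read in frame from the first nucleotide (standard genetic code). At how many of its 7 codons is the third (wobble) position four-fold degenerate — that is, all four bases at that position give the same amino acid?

2

Codon 1 ACU (Thr): third position 4-fold.
Codon 2 UUU (Phe): third position 2-fold.
Codon 3 UGU (Cys): third position 2-fold.
Codon 4 GAC (Asp): third position 2-fold.
Codon 5 CAC (His): third position 2-fold.
Codon 6 GUU (Val): third position 4-fold.
Codon 7 AUC (Ile): third position 3-fold.
Four-fold degenerate third positions: 2.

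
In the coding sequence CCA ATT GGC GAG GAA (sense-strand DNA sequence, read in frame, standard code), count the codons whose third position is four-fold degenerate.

Codon 1 CCA (Pro): third position 4-fold.
Codon 2 ATT (Ile): third position 3-fold.
Codon 3 GGC (Gly): third position 4-fold.
Codon 4 GAG (Glu): third position 2-fold.
Codon 5 GAA (Glu): third position 2-fold.
Four-fold degenerate third positions: 2.

2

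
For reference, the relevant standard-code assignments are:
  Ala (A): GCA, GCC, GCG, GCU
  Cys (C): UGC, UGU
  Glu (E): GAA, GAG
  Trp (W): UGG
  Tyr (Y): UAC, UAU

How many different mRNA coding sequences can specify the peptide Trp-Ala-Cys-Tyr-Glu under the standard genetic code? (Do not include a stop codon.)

32

Trp: 1 codon.
Ala: 4 codons.
Cys: 2 codons.
Tyr: 2 codons.
Glu: 2 codons.
1 × 4 × 2 × 2 × 2 = 32.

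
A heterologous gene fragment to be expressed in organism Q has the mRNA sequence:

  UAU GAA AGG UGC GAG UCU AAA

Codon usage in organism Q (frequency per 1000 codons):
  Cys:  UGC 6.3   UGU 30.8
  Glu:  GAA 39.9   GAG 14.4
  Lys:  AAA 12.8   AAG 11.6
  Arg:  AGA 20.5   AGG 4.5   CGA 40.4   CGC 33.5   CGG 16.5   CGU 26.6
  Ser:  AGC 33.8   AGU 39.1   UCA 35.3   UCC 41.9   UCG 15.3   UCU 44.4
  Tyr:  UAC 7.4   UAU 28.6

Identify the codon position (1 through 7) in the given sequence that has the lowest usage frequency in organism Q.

3

Codon 1 UAU (Tyr): 28.6 per 1000.
Codon 2 GAA (Glu): 39.9 per 1000.
Codon 3 AGG (Arg): 4.5 per 1000.
Codon 4 UGC (Cys): 6.3 per 1000.
Codon 5 GAG (Glu): 14.4 per 1000.
Codon 6 UCU (Ser): 44.4 per 1000.
Codon 7 AAA (Lys): 12.8 per 1000.
Lowest frequency is 4.5 at codon 3.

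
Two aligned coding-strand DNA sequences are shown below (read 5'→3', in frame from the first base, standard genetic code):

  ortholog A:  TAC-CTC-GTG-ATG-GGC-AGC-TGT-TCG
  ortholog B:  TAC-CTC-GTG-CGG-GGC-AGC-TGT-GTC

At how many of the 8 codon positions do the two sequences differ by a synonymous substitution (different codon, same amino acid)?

0

Codon 1: TAC Tyr / TAC Tyr — identical.
Codon 2: CTC Leu / CTC Leu — identical.
Codon 3: GTG Val / GTG Val — identical.
Codon 4: ATG Met / CGG Arg — nonsynonymous.
Codon 5: GGC Gly / GGC Gly — identical.
Codon 6: AGC Ser / AGC Ser — identical.
Codon 7: TGT Cys / TGT Cys — identical.
Codon 8: TCG Ser / GTC Val — nonsynonymous.
Synonymous differences: 0.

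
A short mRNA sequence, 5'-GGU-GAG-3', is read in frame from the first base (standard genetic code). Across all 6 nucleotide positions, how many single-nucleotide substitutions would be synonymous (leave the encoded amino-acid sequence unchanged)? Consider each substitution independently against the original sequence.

4

Codon 1 (GGU, Gly): 3 synonymous substitutions.
Codon 2 (GAG, Glu): 1 synonymous substitution.
Total: 3 + 1 = 4.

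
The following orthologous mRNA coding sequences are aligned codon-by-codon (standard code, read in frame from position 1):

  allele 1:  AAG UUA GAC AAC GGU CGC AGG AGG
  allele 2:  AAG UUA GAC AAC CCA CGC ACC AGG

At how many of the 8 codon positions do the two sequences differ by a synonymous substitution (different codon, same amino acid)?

0

Codon 1: AAG Lys / AAG Lys — identical.
Codon 2: UUA Leu / UUA Leu — identical.
Codon 3: GAC Asp / GAC Asp — identical.
Codon 4: AAC Asn / AAC Asn — identical.
Codon 5: GGU Gly / CCA Pro — nonsynonymous.
Codon 6: CGC Arg / CGC Arg — identical.
Codon 7: AGG Arg / ACC Thr — nonsynonymous.
Codon 8: AGG Arg / AGG Arg — identical.
Synonymous differences: 0.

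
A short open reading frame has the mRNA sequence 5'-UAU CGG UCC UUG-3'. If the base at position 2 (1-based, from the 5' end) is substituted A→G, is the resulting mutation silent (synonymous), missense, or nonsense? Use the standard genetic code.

Position 2 falls in codon 1: UAU → Tyr.
After the substitution the codon is UGU → Cys.
Tyr ≠ Cys, so this is a missense mutation.

missense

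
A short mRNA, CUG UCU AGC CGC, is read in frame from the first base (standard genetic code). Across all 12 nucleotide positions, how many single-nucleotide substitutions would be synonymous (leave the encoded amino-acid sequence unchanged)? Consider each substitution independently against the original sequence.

11

Codon 1 (CUG, Leu): 4 synonymous substitutions.
Codon 2 (UCU, Ser): 3 synonymous substitutions.
Codon 3 (AGC, Ser): 1 synonymous substitution.
Codon 4 (CGC, Arg): 3 synonymous substitutions.
Total: 4 + 3 + 1 + 3 = 11.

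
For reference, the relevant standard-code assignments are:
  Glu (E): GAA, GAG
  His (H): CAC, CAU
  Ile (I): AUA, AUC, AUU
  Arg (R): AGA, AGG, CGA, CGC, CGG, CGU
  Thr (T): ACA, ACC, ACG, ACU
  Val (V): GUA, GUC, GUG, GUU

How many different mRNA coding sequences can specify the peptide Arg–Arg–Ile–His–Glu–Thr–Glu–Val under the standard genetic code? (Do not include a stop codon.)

13824

Arg: 6 codons.
Arg: 6 codons.
Ile: 3 codons.
His: 2 codons.
Glu: 2 codons.
Thr: 4 codons.
Glu: 2 codons.
Val: 4 codons.
6 × 6 × 3 × 2 × 2 × 4 × 2 × 4 = 13824.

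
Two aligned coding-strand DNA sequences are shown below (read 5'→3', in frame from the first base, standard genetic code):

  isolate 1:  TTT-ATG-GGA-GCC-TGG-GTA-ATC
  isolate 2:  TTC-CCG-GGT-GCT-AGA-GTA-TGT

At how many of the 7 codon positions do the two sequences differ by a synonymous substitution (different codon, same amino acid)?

3

Codon 1: TTT Phe / TTC Phe — synonymous.
Codon 2: ATG Met / CCG Pro — nonsynonymous.
Codon 3: GGA Gly / GGT Gly — synonymous.
Codon 4: GCC Ala / GCT Ala — synonymous.
Codon 5: TGG Trp / AGA Arg — nonsynonymous.
Codon 6: GTA Val / GTA Val — identical.
Codon 7: ATC Ile / TGT Cys — nonsynonymous.
Synonymous differences: 3.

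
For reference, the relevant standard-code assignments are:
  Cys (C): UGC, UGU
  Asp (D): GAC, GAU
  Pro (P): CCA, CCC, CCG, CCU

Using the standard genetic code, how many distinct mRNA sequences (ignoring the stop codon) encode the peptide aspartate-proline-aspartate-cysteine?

32

Asp: 2 codons.
Pro: 4 codons.
Asp: 2 codons.
Cys: 2 codons.
2 × 4 × 2 × 2 = 32.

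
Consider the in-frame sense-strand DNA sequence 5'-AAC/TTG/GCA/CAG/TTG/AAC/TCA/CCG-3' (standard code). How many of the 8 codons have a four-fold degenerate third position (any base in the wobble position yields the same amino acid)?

3

Codon 1 AAC (Asn): third position 2-fold.
Codon 2 TTG (Leu): third position 2-fold.
Codon 3 GCA (Ala): third position 4-fold.
Codon 4 CAG (Gln): third position 2-fold.
Codon 5 TTG (Leu): third position 2-fold.
Codon 6 AAC (Asn): third position 2-fold.
Codon 7 TCA (Ser): third position 4-fold.
Codon 8 CCG (Pro): third position 4-fold.
Four-fold degenerate third positions: 3.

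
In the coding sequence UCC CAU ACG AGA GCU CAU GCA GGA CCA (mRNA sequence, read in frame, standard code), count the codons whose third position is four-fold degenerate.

6

Codon 1 UCC (Ser): third position 4-fold.
Codon 2 CAU (His): third position 2-fold.
Codon 3 ACG (Thr): third position 4-fold.
Codon 4 AGA (Arg): third position 2-fold.
Codon 5 GCU (Ala): third position 4-fold.
Codon 6 CAU (His): third position 2-fold.
Codon 7 GCA (Ala): third position 4-fold.
Codon 8 GGA (Gly): third position 4-fold.
Codon 9 CCA (Pro): third position 4-fold.
Four-fold degenerate third positions: 6.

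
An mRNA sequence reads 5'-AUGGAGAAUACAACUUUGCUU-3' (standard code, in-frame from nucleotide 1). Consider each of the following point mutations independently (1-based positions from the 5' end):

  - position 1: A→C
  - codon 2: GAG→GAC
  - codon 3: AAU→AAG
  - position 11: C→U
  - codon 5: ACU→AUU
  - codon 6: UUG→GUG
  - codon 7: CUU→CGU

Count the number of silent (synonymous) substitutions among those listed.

Codon 1: AUG (Met) → CUG (Leu) — missense.
Codon 2: GAG (Glu) → GAC (Asp) — missense.
Codon 3: AAU (Asn) → AAG (Lys) — missense.
Codon 4: ACA (Thr) → AUA (Ile) — missense.
Codon 5: ACU (Thr) → AUU (Ile) — missense.
Codon 6: UUG (Leu) → GUG (Val) — missense.
Codon 7: CUU (Leu) → CGU (Arg) — missense.
Synonymous: 0 of 7.

0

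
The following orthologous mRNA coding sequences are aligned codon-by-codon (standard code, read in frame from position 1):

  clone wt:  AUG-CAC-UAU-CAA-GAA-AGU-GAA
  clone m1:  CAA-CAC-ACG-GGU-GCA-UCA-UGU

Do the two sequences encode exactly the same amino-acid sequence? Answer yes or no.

no

Codon 1: AUG Met / CAA Gln — nonsynonymous.
Codon 2: CAC His / CAC His — identical.
Codon 3: UAU Tyr / ACG Thr — nonsynonymous.
Codon 4: CAA Gln / GGU Gly — nonsynonymous.
Codon 5: GAA Glu / GCA Ala — nonsynonymous.
Codon 6: AGU Ser / UCA Ser — synonymous.
Codon 7: GAA Glu / UGU Cys — nonsynonymous.
Nonsynonymous differences: 5 → different protein.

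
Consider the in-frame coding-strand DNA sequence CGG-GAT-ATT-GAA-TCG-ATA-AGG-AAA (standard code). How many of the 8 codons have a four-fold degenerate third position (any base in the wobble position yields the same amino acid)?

Codon 1 CGG (Arg): third position 4-fold.
Codon 2 GAT (Asp): third position 2-fold.
Codon 3 ATT (Ile): third position 3-fold.
Codon 4 GAA (Glu): third position 2-fold.
Codon 5 TCG (Ser): third position 4-fold.
Codon 6 ATA (Ile): third position 3-fold.
Codon 7 AGG (Arg): third position 2-fold.
Codon 8 AAA (Lys): third position 2-fold.
Four-fold degenerate third positions: 2.

2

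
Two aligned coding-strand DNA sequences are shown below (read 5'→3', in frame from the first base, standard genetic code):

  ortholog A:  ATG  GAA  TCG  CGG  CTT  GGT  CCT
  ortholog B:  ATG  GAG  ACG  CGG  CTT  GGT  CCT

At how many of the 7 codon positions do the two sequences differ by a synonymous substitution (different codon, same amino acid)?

Codon 1: ATG Met / ATG Met — identical.
Codon 2: GAA Glu / GAG Glu — synonymous.
Codon 3: TCG Ser / ACG Thr — nonsynonymous.
Codon 4: CGG Arg / CGG Arg — identical.
Codon 5: CTT Leu / CTT Leu — identical.
Codon 6: GGT Gly / GGT Gly — identical.
Codon 7: CCT Pro / CCT Pro — identical.
Synonymous differences: 1.

1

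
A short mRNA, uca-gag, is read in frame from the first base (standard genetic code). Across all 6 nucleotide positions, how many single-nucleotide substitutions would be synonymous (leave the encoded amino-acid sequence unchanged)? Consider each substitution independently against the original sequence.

4

Codon 1 (UCA, Ser): 3 synonymous substitutions.
Codon 2 (GAG, Glu): 1 synonymous substitution.
Total: 3 + 1 = 4.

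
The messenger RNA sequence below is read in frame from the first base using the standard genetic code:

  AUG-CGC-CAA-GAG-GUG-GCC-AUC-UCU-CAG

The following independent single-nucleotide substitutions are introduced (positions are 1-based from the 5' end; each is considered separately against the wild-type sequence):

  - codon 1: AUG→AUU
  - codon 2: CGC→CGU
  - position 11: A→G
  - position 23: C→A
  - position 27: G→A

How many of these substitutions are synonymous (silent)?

2

Codon 1: AUG (Met) → AUU (Ile) — missense.
Codon 2: CGC (Arg) → CGU (Arg) — synonymous.
Codon 4: GAG (Glu) → GGG (Gly) — missense.
Codon 8: UCU (Ser) → UAU (Tyr) — missense.
Codon 9: CAG (Gln) → CAA (Gln) — synonymous.
Synonymous: 2 of 5.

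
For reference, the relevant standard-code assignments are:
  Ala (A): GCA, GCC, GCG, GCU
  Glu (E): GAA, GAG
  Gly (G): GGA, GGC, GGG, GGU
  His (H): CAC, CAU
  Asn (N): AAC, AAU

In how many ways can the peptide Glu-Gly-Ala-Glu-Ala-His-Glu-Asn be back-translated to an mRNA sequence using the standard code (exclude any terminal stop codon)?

2048

Glu: 2 codons.
Gly: 4 codons.
Ala: 4 codons.
Glu: 2 codons.
Ala: 4 codons.
His: 2 codons.
Glu: 2 codons.
Asn: 2 codons.
2 × 4 × 4 × 2 × 4 × 2 × 2 × 2 = 2048.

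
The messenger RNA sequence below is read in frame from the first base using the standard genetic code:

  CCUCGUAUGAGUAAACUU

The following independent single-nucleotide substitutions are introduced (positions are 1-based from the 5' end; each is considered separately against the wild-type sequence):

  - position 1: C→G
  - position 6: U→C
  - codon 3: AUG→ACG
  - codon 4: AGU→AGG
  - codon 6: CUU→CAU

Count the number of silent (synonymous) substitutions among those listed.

1

Codon 1: CCU (Pro) → GCU (Ala) — missense.
Codon 2: CGU (Arg) → CGC (Arg) — synonymous.
Codon 3: AUG (Met) → ACG (Thr) — missense.
Codon 4: AGU (Ser) → AGG (Arg) — missense.
Codon 6: CUU (Leu) → CAU (His) — missense.
Synonymous: 1 of 5.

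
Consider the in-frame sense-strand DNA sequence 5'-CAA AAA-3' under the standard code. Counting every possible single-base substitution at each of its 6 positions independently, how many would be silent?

Codon 1 (CAA, Gln): 1 synonymous substitution.
Codon 2 (AAA, Lys): 1 synonymous substitution.
Total: 1 + 1 = 2.

2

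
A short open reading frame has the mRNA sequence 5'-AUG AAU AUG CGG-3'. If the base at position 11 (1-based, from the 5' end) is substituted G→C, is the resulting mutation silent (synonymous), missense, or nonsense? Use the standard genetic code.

Position 11 falls in codon 4: CGG → Arg.
After the substitution the codon is CCG → Pro.
Arg ≠ Pro, so this is a missense mutation.

missense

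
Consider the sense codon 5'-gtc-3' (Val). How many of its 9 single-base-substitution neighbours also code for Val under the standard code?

3

Position 1: none → 0 synonymous.
Position 2: none → 0 synonymous.
Position 3: GTT, GTA, GTG → 3 synonymous.
Total: 0 + 0 + 3 = 3.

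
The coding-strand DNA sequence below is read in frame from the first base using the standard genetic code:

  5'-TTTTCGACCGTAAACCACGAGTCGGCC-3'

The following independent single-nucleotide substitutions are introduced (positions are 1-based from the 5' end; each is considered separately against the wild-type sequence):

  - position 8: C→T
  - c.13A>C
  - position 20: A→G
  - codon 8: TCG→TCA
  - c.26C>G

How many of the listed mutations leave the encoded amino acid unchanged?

1

Codon 3: ACC (Thr) → ATC (Ile) — missense.
Codon 5: AAC (Asn) → CAC (His) — missense.
Codon 7: GAG (Glu) → GGG (Gly) — missense.
Codon 8: TCG (Ser) → TCA (Ser) — synonymous.
Codon 9: GCC (Ala) → GGC (Gly) — missense.
Synonymous: 1 of 5.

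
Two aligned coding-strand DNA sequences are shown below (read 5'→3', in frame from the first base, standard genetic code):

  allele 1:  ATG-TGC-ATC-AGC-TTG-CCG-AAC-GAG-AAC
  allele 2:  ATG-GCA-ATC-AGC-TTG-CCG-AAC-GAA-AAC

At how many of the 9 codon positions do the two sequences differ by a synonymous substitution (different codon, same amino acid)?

1

Codon 1: ATG Met / ATG Met — identical.
Codon 2: TGC Cys / GCA Ala — nonsynonymous.
Codon 3: ATC Ile / ATC Ile — identical.
Codon 4: AGC Ser / AGC Ser — identical.
Codon 5: TTG Leu / TTG Leu — identical.
Codon 6: CCG Pro / CCG Pro — identical.
Codon 7: AAC Asn / AAC Asn — identical.
Codon 8: GAG Glu / GAA Glu — synonymous.
Codon 9: AAC Asn / AAC Asn — identical.
Synonymous differences: 1.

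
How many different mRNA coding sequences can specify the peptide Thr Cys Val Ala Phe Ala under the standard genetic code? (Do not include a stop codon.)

Thr: 4 codons.
Cys: 2 codons.
Val: 4 codons.
Ala: 4 codons.
Phe: 2 codons.
Ala: 4 codons.
4 × 2 × 4 × 4 × 2 × 4 = 1024.

1024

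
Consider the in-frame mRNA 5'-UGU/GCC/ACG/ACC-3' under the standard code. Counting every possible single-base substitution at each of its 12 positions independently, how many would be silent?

10

Codon 1 (UGU, Cys): 1 synonymous substitution.
Codon 2 (GCC, Ala): 3 synonymous substitutions.
Codon 3 (ACG, Thr): 3 synonymous substitutions.
Codon 4 (ACC, Thr): 3 synonymous substitutions.
Total: 1 + 3 + 3 + 3 = 10.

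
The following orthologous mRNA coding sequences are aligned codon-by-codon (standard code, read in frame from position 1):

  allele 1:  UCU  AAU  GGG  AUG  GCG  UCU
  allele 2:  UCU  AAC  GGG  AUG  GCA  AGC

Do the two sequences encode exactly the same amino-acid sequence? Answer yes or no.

yes

Codon 1: UCU Ser / UCU Ser — identical.
Codon 2: AAU Asn / AAC Asn — synonymous.
Codon 3: GGG Gly / GGG Gly — identical.
Codon 4: AUG Met / AUG Met — identical.
Codon 5: GCG Ala / GCA Ala — synonymous.
Codon 6: UCU Ser / AGC Ser — synonymous.
Nonsynonymous differences: 0 → same protein.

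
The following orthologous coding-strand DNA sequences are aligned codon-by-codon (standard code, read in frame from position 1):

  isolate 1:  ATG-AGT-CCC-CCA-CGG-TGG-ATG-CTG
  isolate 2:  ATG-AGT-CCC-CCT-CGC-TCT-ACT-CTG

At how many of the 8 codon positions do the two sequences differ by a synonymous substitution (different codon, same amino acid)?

Codon 1: ATG Met / ATG Met — identical.
Codon 2: AGT Ser / AGT Ser — identical.
Codon 3: CCC Pro / CCC Pro — identical.
Codon 4: CCA Pro / CCT Pro — synonymous.
Codon 5: CGG Arg / CGC Arg — synonymous.
Codon 6: TGG Trp / TCT Ser — nonsynonymous.
Codon 7: ATG Met / ACT Thr — nonsynonymous.
Codon 8: CTG Leu / CTG Leu — identical.
Synonymous differences: 2.

2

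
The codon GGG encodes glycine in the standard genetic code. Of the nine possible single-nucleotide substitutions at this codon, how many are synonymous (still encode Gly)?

Position 1: none → 0 synonymous.
Position 2: none → 0 synonymous.
Position 3: GGT, GGC, GGA → 3 synonymous.
Total: 0 + 0 + 3 = 3.

3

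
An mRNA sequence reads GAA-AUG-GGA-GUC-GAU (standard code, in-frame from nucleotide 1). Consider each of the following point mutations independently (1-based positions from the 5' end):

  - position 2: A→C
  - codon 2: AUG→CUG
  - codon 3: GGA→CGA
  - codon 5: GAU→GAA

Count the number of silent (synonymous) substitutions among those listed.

Codon 1: GAA (Glu) → GCA (Ala) — missense.
Codon 2: AUG (Met) → CUG (Leu) — missense.
Codon 3: GGA (Gly) → CGA (Arg) — missense.
Codon 5: GAU (Asp) → GAA (Glu) — missense.
Synonymous: 0 of 4.

0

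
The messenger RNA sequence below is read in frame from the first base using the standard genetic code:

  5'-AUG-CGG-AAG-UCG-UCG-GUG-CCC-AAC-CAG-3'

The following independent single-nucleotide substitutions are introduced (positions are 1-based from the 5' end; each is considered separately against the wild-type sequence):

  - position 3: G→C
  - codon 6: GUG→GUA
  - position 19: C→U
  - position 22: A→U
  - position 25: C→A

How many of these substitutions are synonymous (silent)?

Codon 1: AUG (Met) → AUC (Ile) — missense.
Codon 6: GUG (Val) → GUA (Val) — synonymous.
Codon 7: CCC (Pro) → UCC (Ser) — missense.
Codon 8: AAC (Asn) → UAC (Tyr) — missense.
Codon 9: CAG (Gln) → AAG (Lys) — missense.
Synonymous: 1 of 5.

1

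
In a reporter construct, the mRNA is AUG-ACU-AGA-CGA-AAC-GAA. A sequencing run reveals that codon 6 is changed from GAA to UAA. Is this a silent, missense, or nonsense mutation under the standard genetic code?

Position 16 falls in codon 6: GAA → Glu.
After the substitution the codon is UAA → Stop.
The new codon is a stop codon, so this is a nonsense mutation.

nonsense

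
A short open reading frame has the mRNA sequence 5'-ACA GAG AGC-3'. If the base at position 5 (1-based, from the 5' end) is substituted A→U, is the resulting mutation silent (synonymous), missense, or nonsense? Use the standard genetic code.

missense

Position 5 falls in codon 2: GAG → Glu.
After the substitution the codon is GUG → Val.
Glu ≠ Val, so this is a missense mutation.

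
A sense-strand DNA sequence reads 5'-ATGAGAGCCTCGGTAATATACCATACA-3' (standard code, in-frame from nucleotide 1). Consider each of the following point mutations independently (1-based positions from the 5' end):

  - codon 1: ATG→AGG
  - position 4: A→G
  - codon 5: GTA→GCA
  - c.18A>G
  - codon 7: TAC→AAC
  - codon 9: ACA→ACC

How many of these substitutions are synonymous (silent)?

Codon 1: ATG (Met) → AGG (Arg) — missense.
Codon 2: AGA (Arg) → GGA (Gly) — missense.
Codon 5: GTA (Val) → GCA (Ala) — missense.
Codon 6: ATA (Ile) → ATG (Met) — missense.
Codon 7: TAC (Tyr) → AAC (Asn) — missense.
Codon 9: ACA (Thr) → ACC (Thr) — synonymous.
Synonymous: 1 of 6.

1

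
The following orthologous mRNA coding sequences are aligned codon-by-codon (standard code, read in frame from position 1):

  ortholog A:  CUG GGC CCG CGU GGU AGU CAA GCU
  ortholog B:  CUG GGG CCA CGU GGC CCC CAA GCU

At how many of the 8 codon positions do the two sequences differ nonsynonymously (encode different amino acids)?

Codon 1: CUG Leu / CUG Leu — identical.
Codon 2: GGC Gly / GGG Gly — synonymous.
Codon 3: CCG Pro / CCA Pro — synonymous.
Codon 4: CGU Arg / CGU Arg — identical.
Codon 5: GGU Gly / GGC Gly — synonymous.
Codon 6: AGU Ser / CCC Pro — nonsynonymous.
Codon 7: CAA Gln / CAA Gln — identical.
Codon 8: GCU Ala / GCU Ala — identical.
Nonsynonymous differences: 1.

1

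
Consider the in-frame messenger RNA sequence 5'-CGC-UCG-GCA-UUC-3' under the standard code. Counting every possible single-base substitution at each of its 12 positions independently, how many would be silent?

Codon 1 (CGC, Arg): 3 synonymous substitutions.
Codon 2 (UCG, Ser): 3 synonymous substitutions.
Codon 3 (GCA, Ala): 3 synonymous substitutions.
Codon 4 (UUC, Phe): 1 synonymous substitution.
Total: 3 + 3 + 3 + 1 = 10.

10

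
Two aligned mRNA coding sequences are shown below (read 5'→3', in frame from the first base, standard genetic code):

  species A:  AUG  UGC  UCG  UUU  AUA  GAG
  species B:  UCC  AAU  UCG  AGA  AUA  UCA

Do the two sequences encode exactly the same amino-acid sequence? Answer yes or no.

Codon 1: AUG Met / UCC Ser — nonsynonymous.
Codon 2: UGC Cys / AAU Asn — nonsynonymous.
Codon 3: UCG Ser / UCG Ser — identical.
Codon 4: UUU Phe / AGA Arg — nonsynonymous.
Codon 5: AUA Ile / AUA Ile — identical.
Codon 6: GAG Glu / UCA Ser — nonsynonymous.
Nonsynonymous differences: 4 → different protein.

no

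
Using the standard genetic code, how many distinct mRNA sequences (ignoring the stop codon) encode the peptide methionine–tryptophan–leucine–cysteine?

Met: 1 codon.
Trp: 1 codon.
Leu: 6 codons.
Cys: 2 codons.
1 × 1 × 6 × 2 = 12.

12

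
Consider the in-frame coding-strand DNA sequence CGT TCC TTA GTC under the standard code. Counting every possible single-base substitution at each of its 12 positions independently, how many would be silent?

Codon 1 (CGT, Arg): 3 synonymous substitutions.
Codon 2 (TCC, Ser): 3 synonymous substitutions.
Codon 3 (TTA, Leu): 2 synonymous substitutions.
Codon 4 (GTC, Val): 3 synonymous substitutions.
Total: 3 + 3 + 2 + 3 = 11.

11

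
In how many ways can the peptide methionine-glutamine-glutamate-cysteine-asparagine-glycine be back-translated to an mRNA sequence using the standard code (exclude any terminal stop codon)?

64

Met: 1 codon.
Gln: 2 codons.
Glu: 2 codons.
Cys: 2 codons.
Asn: 2 codons.
Gly: 4 codons.
1 × 2 × 2 × 2 × 2 × 4 = 64.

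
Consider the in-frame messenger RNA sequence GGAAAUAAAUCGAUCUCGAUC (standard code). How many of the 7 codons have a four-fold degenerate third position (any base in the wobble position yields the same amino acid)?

Codon 1 GGA (Gly): third position 4-fold.
Codon 2 AAU (Asn): third position 2-fold.
Codon 3 AAA (Lys): third position 2-fold.
Codon 4 UCG (Ser): third position 4-fold.
Codon 5 AUC (Ile): third position 3-fold.
Codon 6 UCG (Ser): third position 4-fold.
Codon 7 AUC (Ile): third position 3-fold.
Four-fold degenerate third positions: 3.

3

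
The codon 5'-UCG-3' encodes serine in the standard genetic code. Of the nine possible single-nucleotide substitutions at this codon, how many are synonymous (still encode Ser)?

3

Position 1: none → 0 synonymous.
Position 2: none → 0 synonymous.
Position 3: UCU, UCC, UCA → 3 synonymous.
Total: 0 + 0 + 3 = 3.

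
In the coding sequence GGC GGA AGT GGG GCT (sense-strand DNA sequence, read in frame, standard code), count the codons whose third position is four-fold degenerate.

4

Codon 1 GGC (Gly): third position 4-fold.
Codon 2 GGA (Gly): third position 4-fold.
Codon 3 AGT (Ser): third position 2-fold.
Codon 4 GGG (Gly): third position 4-fold.
Codon 5 GCT (Ala): third position 4-fold.
Four-fold degenerate third positions: 4.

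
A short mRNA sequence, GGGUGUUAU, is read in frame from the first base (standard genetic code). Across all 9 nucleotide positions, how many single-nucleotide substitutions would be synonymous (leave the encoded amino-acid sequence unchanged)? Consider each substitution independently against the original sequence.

5

Codon 1 (GGG, Gly): 3 synonymous substitutions.
Codon 2 (UGU, Cys): 1 synonymous substitution.
Codon 3 (UAU, Tyr): 1 synonymous substitution.
Total: 3 + 1 + 1 = 5.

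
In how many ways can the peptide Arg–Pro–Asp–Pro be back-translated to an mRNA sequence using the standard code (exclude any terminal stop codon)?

192

Arg: 6 codons.
Pro: 4 codons.
Asp: 2 codons.
Pro: 4 codons.
6 × 4 × 2 × 4 = 192.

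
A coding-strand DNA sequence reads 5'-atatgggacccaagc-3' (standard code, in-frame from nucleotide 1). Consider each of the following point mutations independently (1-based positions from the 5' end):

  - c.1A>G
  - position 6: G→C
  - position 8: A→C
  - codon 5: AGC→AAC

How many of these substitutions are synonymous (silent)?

0

Codon 1: ATA (Ile) → GTA (Val) — missense.
Codon 2: TGG (Trp) → TGC (Cys) — missense.
Codon 3: GAC (Asp) → GCC (Ala) — missense.
Codon 5: AGC (Ser) → AAC (Asn) — missense.
Synonymous: 0 of 4.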